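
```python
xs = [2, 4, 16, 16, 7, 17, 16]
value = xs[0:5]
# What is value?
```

xs has length 7. The slice xs[0:5] selects indices [0, 1, 2, 3, 4] (0->2, 1->4, 2->16, 3->16, 4->7), giving [2, 4, 16, 16, 7].

[2, 4, 16, 16, 7]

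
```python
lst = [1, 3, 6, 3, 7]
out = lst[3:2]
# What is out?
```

lst has length 5. The slice lst[3:2] resolves to an empty index range, so the result is [].

[]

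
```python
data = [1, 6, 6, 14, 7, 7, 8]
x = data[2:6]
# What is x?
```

data has length 7. The slice data[2:6] selects indices [2, 3, 4, 5] (2->6, 3->14, 4->7, 5->7), giving [6, 14, 7, 7].

[6, 14, 7, 7]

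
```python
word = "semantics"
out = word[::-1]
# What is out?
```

word has length 9. The slice word[::-1] selects indices [8, 7, 6, 5, 4, 3, 2, 1, 0] (8->'s', 7->'c', 6->'i', 5->'t', 4->'n', 3->'a', 2->'m', 1->'e', 0->'s'), giving 'scitnames'.

'scitnames'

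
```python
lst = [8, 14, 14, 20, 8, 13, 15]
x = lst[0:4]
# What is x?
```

lst has length 7. The slice lst[0:4] selects indices [0, 1, 2, 3] (0->8, 1->14, 2->14, 3->20), giving [8, 14, 14, 20].

[8, 14, 14, 20]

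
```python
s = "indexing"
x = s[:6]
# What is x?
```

s has length 8. The slice s[:6] selects indices [0, 1, 2, 3, 4, 5] (0->'i', 1->'n', 2->'d', 3->'e', 4->'x', 5->'i'), giving 'indexi'.

'indexi'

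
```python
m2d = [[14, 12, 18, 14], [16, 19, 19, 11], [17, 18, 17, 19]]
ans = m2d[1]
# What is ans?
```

m2d has 3 rows. Row 1 is [16, 19, 19, 11].

[16, 19, 19, 11]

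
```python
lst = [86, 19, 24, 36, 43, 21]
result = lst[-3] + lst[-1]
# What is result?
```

lst has length 6. Negative index -3 maps to positive index 6 + (-3) = 3. lst[3] = 36.
lst has length 6. Negative index -1 maps to positive index 6 + (-1) = 5. lst[5] = 21.
Sum: 36 + 21 = 57.

57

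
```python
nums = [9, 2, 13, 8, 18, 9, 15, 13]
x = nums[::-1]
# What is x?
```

nums has length 8. The slice nums[::-1] selects indices [7, 6, 5, 4, 3, 2, 1, 0] (7->13, 6->15, 5->9, 4->18, 3->8, 2->13, 1->2, 0->9), giving [13, 15, 9, 18, 8, 13, 2, 9].

[13, 15, 9, 18, 8, 13, 2, 9]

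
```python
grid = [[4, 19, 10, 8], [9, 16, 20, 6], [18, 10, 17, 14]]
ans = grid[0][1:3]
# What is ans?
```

grid[0] = [4, 19, 10, 8]. grid[0] has length 4. The slice grid[0][1:3] selects indices [1, 2] (1->19, 2->10), giving [19, 10].

[19, 10]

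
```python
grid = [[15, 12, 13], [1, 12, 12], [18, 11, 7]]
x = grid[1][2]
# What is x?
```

grid[1] = [1, 12, 12]. Taking column 2 of that row yields 12.

12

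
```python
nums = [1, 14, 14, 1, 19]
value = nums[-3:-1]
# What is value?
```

nums has length 5. The slice nums[-3:-1] selects indices [2, 3] (2->14, 3->1), giving [14, 1].

[14, 1]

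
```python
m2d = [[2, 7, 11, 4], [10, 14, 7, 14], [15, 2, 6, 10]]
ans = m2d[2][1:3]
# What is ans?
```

m2d[2] = [15, 2, 6, 10]. m2d[2] has length 4. The slice m2d[2][1:3] selects indices [1, 2] (1->2, 2->6), giving [2, 6].

[2, 6]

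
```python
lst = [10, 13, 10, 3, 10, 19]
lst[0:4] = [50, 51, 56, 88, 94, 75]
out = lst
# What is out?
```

lst starts as [10, 13, 10, 3, 10, 19] (length 6). The slice lst[0:4] covers indices [0, 1, 2, 3] with values [10, 13, 10, 3]. Replacing that slice with [50, 51, 56, 88, 94, 75] (different length) produces [50, 51, 56, 88, 94, 75, 10, 19].

[50, 51, 56, 88, 94, 75, 10, 19]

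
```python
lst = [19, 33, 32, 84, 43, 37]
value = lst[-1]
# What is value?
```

lst has length 6. Negative index -1 maps to positive index 6 + (-1) = 5. lst[5] = 37.

37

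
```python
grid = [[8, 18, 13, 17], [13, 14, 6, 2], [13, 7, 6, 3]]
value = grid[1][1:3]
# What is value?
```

grid[1] = [13, 14, 6, 2]. grid[1] has length 4. The slice grid[1][1:3] selects indices [1, 2] (1->14, 2->6), giving [14, 6].

[14, 6]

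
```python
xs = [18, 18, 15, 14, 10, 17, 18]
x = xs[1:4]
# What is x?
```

xs has length 7. The slice xs[1:4] selects indices [1, 2, 3] (1->18, 2->15, 3->14), giving [18, 15, 14].

[18, 15, 14]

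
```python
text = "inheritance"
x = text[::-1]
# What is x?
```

text has length 11. The slice text[::-1] selects indices [10, 9, 8, 7, 6, 5, 4, 3, 2, 1, 0] (10->'e', 9->'c', 8->'n', 7->'a', 6->'t', 5->'i', 4->'r', 3->'e', 2->'h', 1->'n', 0->'i'), giving 'ecnatirehni'.

'ecnatirehni'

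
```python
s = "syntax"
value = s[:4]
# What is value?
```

s has length 6. The slice s[:4] selects indices [0, 1, 2, 3] (0->'s', 1->'y', 2->'n', 3->'t'), giving 'synt'.

'synt'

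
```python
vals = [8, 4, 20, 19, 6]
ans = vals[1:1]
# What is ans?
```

vals has length 5. The slice vals[1:1] resolves to an empty index range, so the result is [].

[]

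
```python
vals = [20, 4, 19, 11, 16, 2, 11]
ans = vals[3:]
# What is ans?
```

vals has length 7. The slice vals[3:] selects indices [3, 4, 5, 6] (3->11, 4->16, 5->2, 6->11), giving [11, 16, 2, 11].

[11, 16, 2, 11]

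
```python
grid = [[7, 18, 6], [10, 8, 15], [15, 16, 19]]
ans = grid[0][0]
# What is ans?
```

grid[0] = [7, 18, 6]. Taking column 0 of that row yields 7.

7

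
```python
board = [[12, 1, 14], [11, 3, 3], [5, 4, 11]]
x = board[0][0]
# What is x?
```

board[0] = [12, 1, 14]. Taking column 0 of that row yields 12.

12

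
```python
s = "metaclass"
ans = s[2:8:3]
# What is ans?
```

s has length 9. The slice s[2:8:3] selects indices [2, 5] (2->'t', 5->'l'), giving 'tl'.

'tl'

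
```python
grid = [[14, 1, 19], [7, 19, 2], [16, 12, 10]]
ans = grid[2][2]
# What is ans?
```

grid[2] = [16, 12, 10]. Taking column 2 of that row yields 10.

10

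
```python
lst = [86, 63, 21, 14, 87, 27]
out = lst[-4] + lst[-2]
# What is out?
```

lst has length 6. Negative index -4 maps to positive index 6 + (-4) = 2. lst[2] = 21.
lst has length 6. Negative index -2 maps to positive index 6 + (-2) = 4. lst[4] = 87.
Sum: 21 + 87 = 108.

108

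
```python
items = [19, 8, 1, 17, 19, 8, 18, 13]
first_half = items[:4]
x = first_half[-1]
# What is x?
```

items has length 8. The slice items[:4] selects indices [0, 1, 2, 3] (0->19, 1->8, 2->1, 3->17), giving [19, 8, 1, 17]. So first_half = [19, 8, 1, 17]. Then first_half[-1] = 17.

17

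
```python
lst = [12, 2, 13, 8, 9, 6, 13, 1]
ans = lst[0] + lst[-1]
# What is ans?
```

lst has length 8. lst[0] = 12.
lst has length 8. Negative index -1 maps to positive index 8 + (-1) = 7. lst[7] = 1.
Sum: 12 + 1 = 13.

13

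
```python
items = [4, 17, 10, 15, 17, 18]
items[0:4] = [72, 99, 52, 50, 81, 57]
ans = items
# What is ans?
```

items starts as [4, 17, 10, 15, 17, 18] (length 6). The slice items[0:4] covers indices [0, 1, 2, 3] with values [4, 17, 10, 15]. Replacing that slice with [72, 99, 52, 50, 81, 57] (different length) produces [72, 99, 52, 50, 81, 57, 17, 18].

[72, 99, 52, 50, 81, 57, 17, 18]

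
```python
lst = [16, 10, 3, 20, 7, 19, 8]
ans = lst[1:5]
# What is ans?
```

lst has length 7. The slice lst[1:5] selects indices [1, 2, 3, 4] (1->10, 2->3, 3->20, 4->7), giving [10, 3, 20, 7].

[10, 3, 20, 7]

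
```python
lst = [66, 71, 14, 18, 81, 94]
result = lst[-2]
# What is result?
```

lst has length 6. Negative index -2 maps to positive index 6 + (-2) = 4. lst[4] = 81.

81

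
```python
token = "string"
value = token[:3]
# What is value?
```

token has length 6. The slice token[:3] selects indices [0, 1, 2] (0->'s', 1->'t', 2->'r'), giving 'str'.

'str'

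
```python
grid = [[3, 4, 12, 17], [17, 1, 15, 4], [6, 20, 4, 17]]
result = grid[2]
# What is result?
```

grid has 3 rows. Row 2 is [6, 20, 4, 17].

[6, 20, 4, 17]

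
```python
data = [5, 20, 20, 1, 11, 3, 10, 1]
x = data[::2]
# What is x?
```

data has length 8. The slice data[::2] selects indices [0, 2, 4, 6] (0->5, 2->20, 4->11, 6->10), giving [5, 20, 11, 10].

[5, 20, 11, 10]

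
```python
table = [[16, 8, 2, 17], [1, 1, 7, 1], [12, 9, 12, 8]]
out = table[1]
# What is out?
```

table has 3 rows. Row 1 is [1, 1, 7, 1].

[1, 1, 7, 1]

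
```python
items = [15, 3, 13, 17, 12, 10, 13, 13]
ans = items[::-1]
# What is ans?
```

items has length 8. The slice items[::-1] selects indices [7, 6, 5, 4, 3, 2, 1, 0] (7->13, 6->13, 5->10, 4->12, 3->17, 2->13, 1->3, 0->15), giving [13, 13, 10, 12, 17, 13, 3, 15].

[13, 13, 10, 12, 17, 13, 3, 15]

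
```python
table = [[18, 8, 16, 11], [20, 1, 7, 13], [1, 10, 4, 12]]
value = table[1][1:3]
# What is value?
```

table[1] = [20, 1, 7, 13]. table[1] has length 4. The slice table[1][1:3] selects indices [1, 2] (1->1, 2->7), giving [1, 7].

[1, 7]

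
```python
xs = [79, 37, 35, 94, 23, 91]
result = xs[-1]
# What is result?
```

xs has length 6. Negative index -1 maps to positive index 6 + (-1) = 5. xs[5] = 91.

91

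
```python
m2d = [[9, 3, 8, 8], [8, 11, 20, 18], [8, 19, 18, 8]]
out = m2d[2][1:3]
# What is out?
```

m2d[2] = [8, 19, 18, 8]. m2d[2] has length 4. The slice m2d[2][1:3] selects indices [1, 2] (1->19, 2->18), giving [19, 18].

[19, 18]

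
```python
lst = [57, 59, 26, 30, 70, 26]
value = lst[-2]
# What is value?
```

lst has length 6. Negative index -2 maps to positive index 6 + (-2) = 4. lst[4] = 70.

70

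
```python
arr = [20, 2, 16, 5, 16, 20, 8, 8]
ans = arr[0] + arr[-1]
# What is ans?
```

arr has length 8. arr[0] = 20.
arr has length 8. Negative index -1 maps to positive index 8 + (-1) = 7. arr[7] = 8.
Sum: 20 + 8 = 28.

28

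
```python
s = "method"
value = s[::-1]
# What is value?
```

s has length 6. The slice s[::-1] selects indices [5, 4, 3, 2, 1, 0] (5->'d', 4->'o', 3->'h', 2->'t', 1->'e', 0->'m'), giving 'dohtem'.

'dohtem'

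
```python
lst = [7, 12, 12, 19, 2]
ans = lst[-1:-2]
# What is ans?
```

lst has length 5. The slice lst[-1:-2] resolves to an empty index range, so the result is [].

[]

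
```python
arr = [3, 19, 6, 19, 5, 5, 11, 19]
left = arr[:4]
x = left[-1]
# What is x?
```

arr has length 8. The slice arr[:4] selects indices [0, 1, 2, 3] (0->3, 1->19, 2->6, 3->19), giving [3, 19, 6, 19]. So left = [3, 19, 6, 19]. Then left[-1] = 19.

19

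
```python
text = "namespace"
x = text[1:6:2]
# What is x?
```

text has length 9. The slice text[1:6:2] selects indices [1, 3, 5] (1->'a', 3->'e', 5->'p'), giving 'aep'.

'aep'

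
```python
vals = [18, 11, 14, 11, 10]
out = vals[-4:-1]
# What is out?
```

vals has length 5. The slice vals[-4:-1] selects indices [1, 2, 3] (1->11, 2->14, 3->11), giving [11, 14, 11].

[11, 14, 11]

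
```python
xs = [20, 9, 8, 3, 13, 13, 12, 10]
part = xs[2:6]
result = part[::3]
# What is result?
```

xs has length 8. The slice xs[2:6] selects indices [2, 3, 4, 5] (2->8, 3->3, 4->13, 5->13), giving [8, 3, 13, 13]. So part = [8, 3, 13, 13]. part has length 4. The slice part[::3] selects indices [0, 3] (0->8, 3->13), giving [8, 13].

[8, 13]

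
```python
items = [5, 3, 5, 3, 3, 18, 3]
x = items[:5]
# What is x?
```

items has length 7. The slice items[:5] selects indices [0, 1, 2, 3, 4] (0->5, 1->3, 2->5, 3->3, 4->3), giving [5, 3, 5, 3, 3].

[5, 3, 5, 3, 3]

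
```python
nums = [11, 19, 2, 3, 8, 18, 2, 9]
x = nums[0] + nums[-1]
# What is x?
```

nums has length 8. nums[0] = 11.
nums has length 8. Negative index -1 maps to positive index 8 + (-1) = 7. nums[7] = 9.
Sum: 11 + 9 = 20.

20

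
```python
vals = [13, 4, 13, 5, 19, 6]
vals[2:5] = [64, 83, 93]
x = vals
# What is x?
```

vals starts as [13, 4, 13, 5, 19, 6] (length 6). The slice vals[2:5] covers indices [2, 3, 4] with values [13, 5, 19]. Replacing that slice with [64, 83, 93] (same length) produces [13, 4, 64, 83, 93, 6].

[13, 4, 64, 83, 93, 6]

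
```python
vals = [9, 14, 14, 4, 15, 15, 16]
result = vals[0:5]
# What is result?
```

vals has length 7. The slice vals[0:5] selects indices [0, 1, 2, 3, 4] (0->9, 1->14, 2->14, 3->4, 4->15), giving [9, 14, 14, 4, 15].

[9, 14, 14, 4, 15]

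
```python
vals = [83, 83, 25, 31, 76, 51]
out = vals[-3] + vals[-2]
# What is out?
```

vals has length 6. Negative index -3 maps to positive index 6 + (-3) = 3. vals[3] = 31.
vals has length 6. Negative index -2 maps to positive index 6 + (-2) = 4. vals[4] = 76.
Sum: 31 + 76 = 107.

107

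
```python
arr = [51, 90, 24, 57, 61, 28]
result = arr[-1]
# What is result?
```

arr has length 6. Negative index -1 maps to positive index 6 + (-1) = 5. arr[5] = 28.

28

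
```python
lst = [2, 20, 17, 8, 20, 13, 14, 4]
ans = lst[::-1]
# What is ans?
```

lst has length 8. The slice lst[::-1] selects indices [7, 6, 5, 4, 3, 2, 1, 0] (7->4, 6->14, 5->13, 4->20, 3->8, 2->17, 1->20, 0->2), giving [4, 14, 13, 20, 8, 17, 20, 2].

[4, 14, 13, 20, 8, 17, 20, 2]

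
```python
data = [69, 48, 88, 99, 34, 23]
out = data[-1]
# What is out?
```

data has length 6. Negative index -1 maps to positive index 6 + (-1) = 5. data[5] = 23.

23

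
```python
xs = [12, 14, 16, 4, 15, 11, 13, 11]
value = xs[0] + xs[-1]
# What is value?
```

xs has length 8. xs[0] = 12.
xs has length 8. Negative index -1 maps to positive index 8 + (-1) = 7. xs[7] = 11.
Sum: 12 + 11 = 23.

23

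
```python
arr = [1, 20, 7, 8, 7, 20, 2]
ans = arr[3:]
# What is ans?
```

arr has length 7. The slice arr[3:] selects indices [3, 4, 5, 6] (3->8, 4->7, 5->20, 6->2), giving [8, 7, 20, 2].

[8, 7, 20, 2]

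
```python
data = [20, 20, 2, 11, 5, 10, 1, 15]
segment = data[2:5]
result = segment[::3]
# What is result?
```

data has length 8. The slice data[2:5] selects indices [2, 3, 4] (2->2, 3->11, 4->5), giving [2, 11, 5]. So segment = [2, 11, 5]. segment has length 3. The slice segment[::3] selects indices [0] (0->2), giving [2].

[2]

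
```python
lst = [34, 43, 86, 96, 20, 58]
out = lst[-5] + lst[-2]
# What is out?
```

lst has length 6. Negative index -5 maps to positive index 6 + (-5) = 1. lst[1] = 43.
lst has length 6. Negative index -2 maps to positive index 6 + (-2) = 4. lst[4] = 20.
Sum: 43 + 20 = 63.

63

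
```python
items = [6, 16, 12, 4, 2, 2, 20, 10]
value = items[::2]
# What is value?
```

items has length 8. The slice items[::2] selects indices [0, 2, 4, 6] (0->6, 2->12, 4->2, 6->20), giving [6, 12, 2, 20].

[6, 12, 2, 20]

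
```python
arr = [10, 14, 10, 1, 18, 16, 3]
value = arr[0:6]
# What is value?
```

arr has length 7. The slice arr[0:6] selects indices [0, 1, 2, 3, 4, 5] (0->10, 1->14, 2->10, 3->1, 4->18, 5->16), giving [10, 14, 10, 1, 18, 16].

[10, 14, 10, 1, 18, 16]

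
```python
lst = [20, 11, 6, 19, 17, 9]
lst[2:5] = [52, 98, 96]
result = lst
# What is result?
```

lst starts as [20, 11, 6, 19, 17, 9] (length 6). The slice lst[2:5] covers indices [2, 3, 4] with values [6, 19, 17]. Replacing that slice with [52, 98, 96] (same length) produces [20, 11, 52, 98, 96, 9].

[20, 11, 52, 98, 96, 9]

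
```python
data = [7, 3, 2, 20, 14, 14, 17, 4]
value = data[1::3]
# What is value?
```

data has length 8. The slice data[1::3] selects indices [1, 4, 7] (1->3, 4->14, 7->4), giving [3, 14, 4].

[3, 14, 4]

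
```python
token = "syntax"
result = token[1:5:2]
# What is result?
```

token has length 6. The slice token[1:5:2] selects indices [1, 3] (1->'y', 3->'t'), giving 'yt'.

'yt'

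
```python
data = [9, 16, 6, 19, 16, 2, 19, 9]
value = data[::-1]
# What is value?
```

data has length 8. The slice data[::-1] selects indices [7, 6, 5, 4, 3, 2, 1, 0] (7->9, 6->19, 5->2, 4->16, 3->19, 2->6, 1->16, 0->9), giving [9, 19, 2, 16, 19, 6, 16, 9].

[9, 19, 2, 16, 19, 6, 16, 9]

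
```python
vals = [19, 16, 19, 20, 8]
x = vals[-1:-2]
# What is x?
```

vals has length 5. The slice vals[-1:-2] resolves to an empty index range, so the result is [].

[]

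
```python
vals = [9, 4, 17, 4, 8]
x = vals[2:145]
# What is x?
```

vals has length 5. The slice vals[2:145] selects indices [2, 3, 4] (2->17, 3->4, 4->8), giving [17, 4, 8].

[17, 4, 8]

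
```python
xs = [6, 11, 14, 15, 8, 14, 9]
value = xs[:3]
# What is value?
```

xs has length 7. The slice xs[:3] selects indices [0, 1, 2] (0->6, 1->11, 2->14), giving [6, 11, 14].

[6, 11, 14]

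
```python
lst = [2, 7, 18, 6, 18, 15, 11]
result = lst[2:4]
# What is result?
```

lst has length 7. The slice lst[2:4] selects indices [2, 3] (2->18, 3->6), giving [18, 6].

[18, 6]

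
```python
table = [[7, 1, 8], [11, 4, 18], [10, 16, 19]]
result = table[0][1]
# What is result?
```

table[0] = [7, 1, 8]. Taking column 1 of that row yields 1.

1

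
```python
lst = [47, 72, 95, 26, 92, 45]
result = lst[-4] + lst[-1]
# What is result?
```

lst has length 6. Negative index -4 maps to positive index 6 + (-4) = 2. lst[2] = 95.
lst has length 6. Negative index -1 maps to positive index 6 + (-1) = 5. lst[5] = 45.
Sum: 95 + 45 = 140.

140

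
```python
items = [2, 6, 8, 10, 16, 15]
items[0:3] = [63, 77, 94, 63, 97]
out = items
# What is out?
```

items starts as [2, 6, 8, 10, 16, 15] (length 6). The slice items[0:3] covers indices [0, 1, 2] with values [2, 6, 8]. Replacing that slice with [63, 77, 94, 63, 97] (different length) produces [63, 77, 94, 63, 97, 10, 16, 15].

[63, 77, 94, 63, 97, 10, 16, 15]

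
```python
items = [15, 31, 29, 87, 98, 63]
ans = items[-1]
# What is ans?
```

items has length 6. Negative index -1 maps to positive index 6 + (-1) = 5. items[5] = 63.

63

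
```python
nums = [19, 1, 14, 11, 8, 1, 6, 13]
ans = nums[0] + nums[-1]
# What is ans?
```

nums has length 8. nums[0] = 19.
nums has length 8. Negative index -1 maps to positive index 8 + (-1) = 7. nums[7] = 13.
Sum: 19 + 13 = 32.

32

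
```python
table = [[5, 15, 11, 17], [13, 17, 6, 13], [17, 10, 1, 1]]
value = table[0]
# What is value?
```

table has 3 rows. Row 0 is [5, 15, 11, 17].

[5, 15, 11, 17]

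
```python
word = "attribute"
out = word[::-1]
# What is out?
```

word has length 9. The slice word[::-1] selects indices [8, 7, 6, 5, 4, 3, 2, 1, 0] (8->'e', 7->'t', 6->'u', 5->'b', 4->'i', 3->'r', 2->'t', 1->'t', 0->'a'), giving 'etubirtta'.

'etubirtta'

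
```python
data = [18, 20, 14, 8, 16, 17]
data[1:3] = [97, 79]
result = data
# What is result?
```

data starts as [18, 20, 14, 8, 16, 17] (length 6). The slice data[1:3] covers indices [1, 2] with values [20, 14]. Replacing that slice with [97, 79] (same length) produces [18, 97, 79, 8, 16, 17].

[18, 97, 79, 8, 16, 17]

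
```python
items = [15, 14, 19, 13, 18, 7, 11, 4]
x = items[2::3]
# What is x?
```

items has length 8. The slice items[2::3] selects indices [2, 5] (2->19, 5->7), giving [19, 7].

[19, 7]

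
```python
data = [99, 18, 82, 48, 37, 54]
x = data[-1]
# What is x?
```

data has length 6. Negative index -1 maps to positive index 6 + (-1) = 5. data[5] = 54.

54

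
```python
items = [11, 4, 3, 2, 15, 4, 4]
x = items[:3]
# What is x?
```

items has length 7. The slice items[:3] selects indices [0, 1, 2] (0->11, 1->4, 2->3), giving [11, 4, 3].

[11, 4, 3]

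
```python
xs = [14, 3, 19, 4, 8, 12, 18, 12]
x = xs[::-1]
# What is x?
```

xs has length 8. The slice xs[::-1] selects indices [7, 6, 5, 4, 3, 2, 1, 0] (7->12, 6->18, 5->12, 4->8, 3->4, 2->19, 1->3, 0->14), giving [12, 18, 12, 8, 4, 19, 3, 14].

[12, 18, 12, 8, 4, 19, 3, 14]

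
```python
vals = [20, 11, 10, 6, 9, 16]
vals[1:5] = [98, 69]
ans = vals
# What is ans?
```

vals starts as [20, 11, 10, 6, 9, 16] (length 6). The slice vals[1:5] covers indices [1, 2, 3, 4] with values [11, 10, 6, 9]. Replacing that slice with [98, 69] (different length) produces [20, 98, 69, 16].

[20, 98, 69, 16]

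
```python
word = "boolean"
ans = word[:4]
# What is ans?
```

word has length 7. The slice word[:4] selects indices [0, 1, 2, 3] (0->'b', 1->'o', 2->'o', 3->'l'), giving 'bool'.

'bool'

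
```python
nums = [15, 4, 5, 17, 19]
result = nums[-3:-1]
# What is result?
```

nums has length 5. The slice nums[-3:-1] selects indices [2, 3] (2->5, 3->17), giving [5, 17].

[5, 17]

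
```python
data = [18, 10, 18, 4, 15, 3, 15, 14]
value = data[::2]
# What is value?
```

data has length 8. The slice data[::2] selects indices [0, 2, 4, 6] (0->18, 2->18, 4->15, 6->15), giving [18, 18, 15, 15].

[18, 18, 15, 15]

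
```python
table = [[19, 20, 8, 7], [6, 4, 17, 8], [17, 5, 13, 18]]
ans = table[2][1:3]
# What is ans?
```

table[2] = [17, 5, 13, 18]. table[2] has length 4. The slice table[2][1:3] selects indices [1, 2] (1->5, 2->13), giving [5, 13].

[5, 13]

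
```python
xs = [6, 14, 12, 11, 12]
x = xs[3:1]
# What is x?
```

xs has length 5. The slice xs[3:1] resolves to an empty index range, so the result is [].

[]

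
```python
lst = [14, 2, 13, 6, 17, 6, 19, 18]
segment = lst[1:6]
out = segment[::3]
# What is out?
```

lst has length 8. The slice lst[1:6] selects indices [1, 2, 3, 4, 5] (1->2, 2->13, 3->6, 4->17, 5->6), giving [2, 13, 6, 17, 6]. So segment = [2, 13, 6, 17, 6]. segment has length 5. The slice segment[::3] selects indices [0, 3] (0->2, 3->17), giving [2, 17].

[2, 17]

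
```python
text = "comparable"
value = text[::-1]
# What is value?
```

text has length 10. The slice text[::-1] selects indices [9, 8, 7, 6, 5, 4, 3, 2, 1, 0] (9->'e', 8->'l', 7->'b', 6->'a', 5->'r', 4->'a', 3->'p', 2->'m', 1->'o', 0->'c'), giving 'elbarapmoc'.

'elbarapmoc'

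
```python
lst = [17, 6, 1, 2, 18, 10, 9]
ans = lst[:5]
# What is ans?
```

lst has length 7. The slice lst[:5] selects indices [0, 1, 2, 3, 4] (0->17, 1->6, 2->1, 3->2, 4->18), giving [17, 6, 1, 2, 18].

[17, 6, 1, 2, 18]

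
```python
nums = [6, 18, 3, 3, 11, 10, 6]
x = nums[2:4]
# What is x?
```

nums has length 7. The slice nums[2:4] selects indices [2, 3] (2->3, 3->3), giving [3, 3].

[3, 3]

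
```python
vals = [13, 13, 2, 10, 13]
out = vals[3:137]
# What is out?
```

vals has length 5. The slice vals[3:137] selects indices [3, 4] (3->10, 4->13), giving [10, 13].

[10, 13]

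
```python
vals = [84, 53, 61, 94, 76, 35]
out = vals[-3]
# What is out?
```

vals has length 6. Negative index -3 maps to positive index 6 + (-3) = 3. vals[3] = 94.

94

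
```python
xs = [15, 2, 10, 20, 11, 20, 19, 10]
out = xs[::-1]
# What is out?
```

xs has length 8. The slice xs[::-1] selects indices [7, 6, 5, 4, 3, 2, 1, 0] (7->10, 6->19, 5->20, 4->11, 3->20, 2->10, 1->2, 0->15), giving [10, 19, 20, 11, 20, 10, 2, 15].

[10, 19, 20, 11, 20, 10, 2, 15]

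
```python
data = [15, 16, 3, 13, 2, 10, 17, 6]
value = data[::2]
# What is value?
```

data has length 8. The slice data[::2] selects indices [0, 2, 4, 6] (0->15, 2->3, 4->2, 6->17), giving [15, 3, 2, 17].

[15, 3, 2, 17]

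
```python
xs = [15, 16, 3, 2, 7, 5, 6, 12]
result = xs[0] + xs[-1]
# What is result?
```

xs has length 8. xs[0] = 15.
xs has length 8. Negative index -1 maps to positive index 8 + (-1) = 7. xs[7] = 12.
Sum: 15 + 12 = 27.

27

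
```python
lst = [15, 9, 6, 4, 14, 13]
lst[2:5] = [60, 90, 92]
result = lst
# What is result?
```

lst starts as [15, 9, 6, 4, 14, 13] (length 6). The slice lst[2:5] covers indices [2, 3, 4] with values [6, 4, 14]. Replacing that slice with [60, 90, 92] (same length) produces [15, 9, 60, 90, 92, 13].

[15, 9, 60, 90, 92, 13]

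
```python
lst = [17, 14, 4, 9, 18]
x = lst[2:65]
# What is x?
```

lst has length 5. The slice lst[2:65] selects indices [2, 3, 4] (2->4, 3->9, 4->18), giving [4, 9, 18].

[4, 9, 18]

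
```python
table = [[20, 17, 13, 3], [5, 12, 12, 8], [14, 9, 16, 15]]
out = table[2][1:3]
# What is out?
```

table[2] = [14, 9, 16, 15]. table[2] has length 4. The slice table[2][1:3] selects indices [1, 2] (1->9, 2->16), giving [9, 16].

[9, 16]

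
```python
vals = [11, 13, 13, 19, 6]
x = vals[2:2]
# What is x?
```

vals has length 5. The slice vals[2:2] resolves to an empty index range, so the result is [].

[]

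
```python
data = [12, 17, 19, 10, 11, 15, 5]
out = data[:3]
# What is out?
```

data has length 7. The slice data[:3] selects indices [0, 1, 2] (0->12, 1->17, 2->19), giving [12, 17, 19].

[12, 17, 19]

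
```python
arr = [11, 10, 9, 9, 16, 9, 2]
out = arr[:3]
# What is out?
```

arr has length 7. The slice arr[:3] selects indices [0, 1, 2] (0->11, 1->10, 2->9), giving [11, 10, 9].

[11, 10, 9]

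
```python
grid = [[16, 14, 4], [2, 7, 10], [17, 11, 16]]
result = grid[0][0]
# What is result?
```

grid[0] = [16, 14, 4]. Taking column 0 of that row yields 16.

16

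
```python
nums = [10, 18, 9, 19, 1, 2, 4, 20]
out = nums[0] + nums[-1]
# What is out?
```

nums has length 8. nums[0] = 10.
nums has length 8. Negative index -1 maps to positive index 8 + (-1) = 7. nums[7] = 20.
Sum: 10 + 20 = 30.

30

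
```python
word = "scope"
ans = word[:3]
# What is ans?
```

word has length 5. The slice word[:3] selects indices [0, 1, 2] (0->'s', 1->'c', 2->'o'), giving 'sco'.

'sco'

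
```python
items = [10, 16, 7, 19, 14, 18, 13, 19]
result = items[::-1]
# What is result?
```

items has length 8. The slice items[::-1] selects indices [7, 6, 5, 4, 3, 2, 1, 0] (7->19, 6->13, 5->18, 4->14, 3->19, 2->7, 1->16, 0->10), giving [19, 13, 18, 14, 19, 7, 16, 10].

[19, 13, 18, 14, 19, 7, 16, 10]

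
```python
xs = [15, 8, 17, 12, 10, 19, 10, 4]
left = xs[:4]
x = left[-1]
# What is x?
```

xs has length 8. The slice xs[:4] selects indices [0, 1, 2, 3] (0->15, 1->8, 2->17, 3->12), giving [15, 8, 17, 12]. So left = [15, 8, 17, 12]. Then left[-1] = 12.

12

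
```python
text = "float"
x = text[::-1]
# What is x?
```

text has length 5. The slice text[::-1] selects indices [4, 3, 2, 1, 0] (4->'t', 3->'a', 2->'o', 1->'l', 0->'f'), giving 'taolf'.

'taolf'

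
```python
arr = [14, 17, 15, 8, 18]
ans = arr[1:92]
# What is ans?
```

arr has length 5. The slice arr[1:92] selects indices [1, 2, 3, 4] (1->17, 2->15, 3->8, 4->18), giving [17, 15, 8, 18].

[17, 15, 8, 18]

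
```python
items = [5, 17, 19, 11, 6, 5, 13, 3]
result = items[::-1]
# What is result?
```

items has length 8. The slice items[::-1] selects indices [7, 6, 5, 4, 3, 2, 1, 0] (7->3, 6->13, 5->5, 4->6, 3->11, 2->19, 1->17, 0->5), giving [3, 13, 5, 6, 11, 19, 17, 5].

[3, 13, 5, 6, 11, 19, 17, 5]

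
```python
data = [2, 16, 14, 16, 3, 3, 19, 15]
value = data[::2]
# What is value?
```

data has length 8. The slice data[::2] selects indices [0, 2, 4, 6] (0->2, 2->14, 4->3, 6->19), giving [2, 14, 3, 19].

[2, 14, 3, 19]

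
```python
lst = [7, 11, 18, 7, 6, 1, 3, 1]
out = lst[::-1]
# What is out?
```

lst has length 8. The slice lst[::-1] selects indices [7, 6, 5, 4, 3, 2, 1, 0] (7->1, 6->3, 5->1, 4->6, 3->7, 2->18, 1->11, 0->7), giving [1, 3, 1, 6, 7, 18, 11, 7].

[1, 3, 1, 6, 7, 18, 11, 7]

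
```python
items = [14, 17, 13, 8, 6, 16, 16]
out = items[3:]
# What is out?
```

items has length 7. The slice items[3:] selects indices [3, 4, 5, 6] (3->8, 4->6, 5->16, 6->16), giving [8, 6, 16, 16].

[8, 6, 16, 16]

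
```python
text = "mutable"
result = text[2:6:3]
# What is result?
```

text has length 7. The slice text[2:6:3] selects indices [2, 5] (2->'t', 5->'l'), giving 'tl'.

'tl'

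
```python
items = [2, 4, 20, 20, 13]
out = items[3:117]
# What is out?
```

items has length 5. The slice items[3:117] selects indices [3, 4] (3->20, 4->13), giving [20, 13].

[20, 13]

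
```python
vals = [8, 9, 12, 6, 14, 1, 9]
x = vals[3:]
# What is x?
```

vals has length 7. The slice vals[3:] selects indices [3, 4, 5, 6] (3->6, 4->14, 5->1, 6->9), giving [6, 14, 1, 9].

[6, 14, 1, 9]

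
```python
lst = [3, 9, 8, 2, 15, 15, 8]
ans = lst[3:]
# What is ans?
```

lst has length 7. The slice lst[3:] selects indices [3, 4, 5, 6] (3->2, 4->15, 5->15, 6->8), giving [2, 15, 15, 8].

[2, 15, 15, 8]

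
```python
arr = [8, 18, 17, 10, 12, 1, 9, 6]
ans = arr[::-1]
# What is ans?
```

arr has length 8. The slice arr[::-1] selects indices [7, 6, 5, 4, 3, 2, 1, 0] (7->6, 6->9, 5->1, 4->12, 3->10, 2->17, 1->18, 0->8), giving [6, 9, 1, 12, 10, 17, 18, 8].

[6, 9, 1, 12, 10, 17, 18, 8]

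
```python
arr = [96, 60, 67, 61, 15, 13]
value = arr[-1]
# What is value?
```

arr has length 6. Negative index -1 maps to positive index 6 + (-1) = 5. arr[5] = 13.

13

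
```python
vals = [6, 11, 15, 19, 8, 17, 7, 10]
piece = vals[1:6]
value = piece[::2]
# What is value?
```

vals has length 8. The slice vals[1:6] selects indices [1, 2, 3, 4, 5] (1->11, 2->15, 3->19, 4->8, 5->17), giving [11, 15, 19, 8, 17]. So piece = [11, 15, 19, 8, 17]. piece has length 5. The slice piece[::2] selects indices [0, 2, 4] (0->11, 2->19, 4->17), giving [11, 19, 17].

[11, 19, 17]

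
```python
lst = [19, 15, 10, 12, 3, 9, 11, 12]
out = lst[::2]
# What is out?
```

lst has length 8. The slice lst[::2] selects indices [0, 2, 4, 6] (0->19, 2->10, 4->3, 6->11), giving [19, 10, 3, 11].

[19, 10, 3, 11]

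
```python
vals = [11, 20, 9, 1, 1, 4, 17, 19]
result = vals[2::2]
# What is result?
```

vals has length 8. The slice vals[2::2] selects indices [2, 4, 6] (2->9, 4->1, 6->17), giving [9, 1, 17].

[9, 1, 17]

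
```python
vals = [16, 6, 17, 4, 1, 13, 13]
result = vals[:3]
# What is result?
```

vals has length 7. The slice vals[:3] selects indices [0, 1, 2] (0->16, 1->6, 2->17), giving [16, 6, 17].

[16, 6, 17]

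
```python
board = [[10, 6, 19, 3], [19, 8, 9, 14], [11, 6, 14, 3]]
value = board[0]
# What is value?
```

board has 3 rows. Row 0 is [10, 6, 19, 3].

[10, 6, 19, 3]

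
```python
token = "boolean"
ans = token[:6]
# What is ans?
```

token has length 7. The slice token[:6] selects indices [0, 1, 2, 3, 4, 5] (0->'b', 1->'o', 2->'o', 3->'l', 4->'e', 5->'a'), giving 'boolea'.

'boolea'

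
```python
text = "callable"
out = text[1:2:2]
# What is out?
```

text has length 8. The slice text[1:2:2] selects indices [1] (1->'a'), giving 'a'.

'a'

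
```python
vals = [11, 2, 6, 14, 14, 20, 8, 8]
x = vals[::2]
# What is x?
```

vals has length 8. The slice vals[::2] selects indices [0, 2, 4, 6] (0->11, 2->6, 4->14, 6->8), giving [11, 6, 14, 8].

[11, 6, 14, 8]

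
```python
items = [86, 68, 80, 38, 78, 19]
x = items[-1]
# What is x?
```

items has length 6. Negative index -1 maps to positive index 6 + (-1) = 5. items[5] = 19.

19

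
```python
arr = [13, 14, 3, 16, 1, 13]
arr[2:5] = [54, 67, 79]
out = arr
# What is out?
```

arr starts as [13, 14, 3, 16, 1, 13] (length 6). The slice arr[2:5] covers indices [2, 3, 4] with values [3, 16, 1]. Replacing that slice with [54, 67, 79] (same length) produces [13, 14, 54, 67, 79, 13].

[13, 14, 54, 67, 79, 13]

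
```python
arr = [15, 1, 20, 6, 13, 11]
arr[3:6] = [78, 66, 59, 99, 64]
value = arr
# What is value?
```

arr starts as [15, 1, 20, 6, 13, 11] (length 6). The slice arr[3:6] covers indices [3, 4, 5] with values [6, 13, 11]. Replacing that slice with [78, 66, 59, 99, 64] (different length) produces [15, 1, 20, 78, 66, 59, 99, 64].

[15, 1, 20, 78, 66, 59, 99, 64]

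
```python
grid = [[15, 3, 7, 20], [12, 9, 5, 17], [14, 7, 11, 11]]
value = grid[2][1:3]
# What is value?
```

grid[2] = [14, 7, 11, 11]. grid[2] has length 4. The slice grid[2][1:3] selects indices [1, 2] (1->7, 2->11), giving [7, 11].

[7, 11]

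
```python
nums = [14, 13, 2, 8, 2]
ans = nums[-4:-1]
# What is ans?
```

nums has length 5. The slice nums[-4:-1] selects indices [1, 2, 3] (1->13, 2->2, 3->8), giving [13, 2, 8].

[13, 2, 8]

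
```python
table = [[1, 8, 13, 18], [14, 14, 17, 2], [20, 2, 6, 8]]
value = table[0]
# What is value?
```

table has 3 rows. Row 0 is [1, 8, 13, 18].

[1, 8, 13, 18]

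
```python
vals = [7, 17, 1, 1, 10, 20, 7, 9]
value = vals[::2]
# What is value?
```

vals has length 8. The slice vals[::2] selects indices [0, 2, 4, 6] (0->7, 2->1, 4->10, 6->7), giving [7, 1, 10, 7].

[7, 1, 10, 7]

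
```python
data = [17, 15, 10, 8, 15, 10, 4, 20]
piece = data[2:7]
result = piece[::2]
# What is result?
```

data has length 8. The slice data[2:7] selects indices [2, 3, 4, 5, 6] (2->10, 3->8, 4->15, 5->10, 6->4), giving [10, 8, 15, 10, 4]. So piece = [10, 8, 15, 10, 4]. piece has length 5. The slice piece[::2] selects indices [0, 2, 4] (0->10, 2->15, 4->4), giving [10, 15, 4].

[10, 15, 4]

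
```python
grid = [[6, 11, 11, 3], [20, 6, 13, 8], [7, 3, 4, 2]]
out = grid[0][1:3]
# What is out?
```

grid[0] = [6, 11, 11, 3]. grid[0] has length 4. The slice grid[0][1:3] selects indices [1, 2] (1->11, 2->11), giving [11, 11].

[11, 11]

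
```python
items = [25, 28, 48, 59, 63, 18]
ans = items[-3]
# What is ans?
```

items has length 6. Negative index -3 maps to positive index 6 + (-3) = 3. items[3] = 59.

59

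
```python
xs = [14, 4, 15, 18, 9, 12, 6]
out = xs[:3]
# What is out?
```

xs has length 7. The slice xs[:3] selects indices [0, 1, 2] (0->14, 1->4, 2->15), giving [14, 4, 15].

[14, 4, 15]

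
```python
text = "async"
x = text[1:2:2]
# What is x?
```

text has length 5. The slice text[1:2:2] selects indices [1] (1->'s'), giving 's'.

's'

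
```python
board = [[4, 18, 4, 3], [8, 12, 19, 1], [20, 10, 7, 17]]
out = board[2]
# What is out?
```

board has 3 rows. Row 2 is [20, 10, 7, 17].

[20, 10, 7, 17]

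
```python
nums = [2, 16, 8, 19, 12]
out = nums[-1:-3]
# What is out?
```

nums has length 5. The slice nums[-1:-3] resolves to an empty index range, so the result is [].

[]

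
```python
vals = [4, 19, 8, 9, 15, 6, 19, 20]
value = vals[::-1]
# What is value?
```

vals has length 8. The slice vals[::-1] selects indices [7, 6, 5, 4, 3, 2, 1, 0] (7->20, 6->19, 5->6, 4->15, 3->9, 2->8, 1->19, 0->4), giving [20, 19, 6, 15, 9, 8, 19, 4].

[20, 19, 6, 15, 9, 8, 19, 4]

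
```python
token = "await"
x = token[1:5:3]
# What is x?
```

token has length 5. The slice token[1:5:3] selects indices [1, 4] (1->'w', 4->'t'), giving 'wt'.

'wt'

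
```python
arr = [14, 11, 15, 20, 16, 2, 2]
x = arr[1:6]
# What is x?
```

arr has length 7. The slice arr[1:6] selects indices [1, 2, 3, 4, 5] (1->11, 2->15, 3->20, 4->16, 5->2), giving [11, 15, 20, 16, 2].

[11, 15, 20, 16, 2]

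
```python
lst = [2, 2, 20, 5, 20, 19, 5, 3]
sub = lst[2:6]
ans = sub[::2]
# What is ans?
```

lst has length 8. The slice lst[2:6] selects indices [2, 3, 4, 5] (2->20, 3->5, 4->20, 5->19), giving [20, 5, 20, 19]. So sub = [20, 5, 20, 19]. sub has length 4. The slice sub[::2] selects indices [0, 2] (0->20, 2->20), giving [20, 20].

[20, 20]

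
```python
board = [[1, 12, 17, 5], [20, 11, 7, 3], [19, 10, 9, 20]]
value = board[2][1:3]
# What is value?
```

board[2] = [19, 10, 9, 20]. board[2] has length 4. The slice board[2][1:3] selects indices [1, 2] (1->10, 2->9), giving [10, 9].

[10, 9]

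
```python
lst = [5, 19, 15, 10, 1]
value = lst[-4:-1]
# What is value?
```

lst has length 5. The slice lst[-4:-1] selects indices [1, 2, 3] (1->19, 2->15, 3->10), giving [19, 15, 10].

[19, 15, 10]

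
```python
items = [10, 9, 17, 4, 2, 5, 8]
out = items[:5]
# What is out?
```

items has length 7. The slice items[:5] selects indices [0, 1, 2, 3, 4] (0->10, 1->9, 2->17, 3->4, 4->2), giving [10, 9, 17, 4, 2].

[10, 9, 17, 4, 2]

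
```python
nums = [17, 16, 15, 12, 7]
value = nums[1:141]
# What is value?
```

nums has length 5. The slice nums[1:141] selects indices [1, 2, 3, 4] (1->16, 2->15, 3->12, 4->7), giving [16, 15, 12, 7].

[16, 15, 12, 7]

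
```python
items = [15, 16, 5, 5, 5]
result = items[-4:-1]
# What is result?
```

items has length 5. The slice items[-4:-1] selects indices [1, 2, 3] (1->16, 2->5, 3->5), giving [16, 5, 5].

[16, 5, 5]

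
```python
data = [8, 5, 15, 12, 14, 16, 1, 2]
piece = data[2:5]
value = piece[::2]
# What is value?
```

data has length 8. The slice data[2:5] selects indices [2, 3, 4] (2->15, 3->12, 4->14), giving [15, 12, 14]. So piece = [15, 12, 14]. piece has length 3. The slice piece[::2] selects indices [0, 2] (0->15, 2->14), giving [15, 14].

[15, 14]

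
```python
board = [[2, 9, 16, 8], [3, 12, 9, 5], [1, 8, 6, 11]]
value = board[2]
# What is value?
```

board has 3 rows. Row 2 is [1, 8, 6, 11].

[1, 8, 6, 11]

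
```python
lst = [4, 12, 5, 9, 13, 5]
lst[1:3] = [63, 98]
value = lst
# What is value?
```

lst starts as [4, 12, 5, 9, 13, 5] (length 6). The slice lst[1:3] covers indices [1, 2] with values [12, 5]. Replacing that slice with [63, 98] (same length) produces [4, 63, 98, 9, 13, 5].

[4, 63, 98, 9, 13, 5]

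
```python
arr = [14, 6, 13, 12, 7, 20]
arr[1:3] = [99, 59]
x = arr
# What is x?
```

arr starts as [14, 6, 13, 12, 7, 20] (length 6). The slice arr[1:3] covers indices [1, 2] with values [6, 13]. Replacing that slice with [99, 59] (same length) produces [14, 99, 59, 12, 7, 20].

[14, 99, 59, 12, 7, 20]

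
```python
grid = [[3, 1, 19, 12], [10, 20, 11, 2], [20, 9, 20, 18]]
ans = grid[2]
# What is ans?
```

grid has 3 rows. Row 2 is [20, 9, 20, 18].

[20, 9, 20, 18]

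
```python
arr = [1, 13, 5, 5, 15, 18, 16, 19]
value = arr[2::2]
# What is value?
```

arr has length 8. The slice arr[2::2] selects indices [2, 4, 6] (2->5, 4->15, 6->16), giving [5, 15, 16].

[5, 15, 16]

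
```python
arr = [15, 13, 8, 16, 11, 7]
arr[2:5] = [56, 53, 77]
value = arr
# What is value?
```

arr starts as [15, 13, 8, 16, 11, 7] (length 6). The slice arr[2:5] covers indices [2, 3, 4] with values [8, 16, 11]. Replacing that slice with [56, 53, 77] (same length) produces [15, 13, 56, 53, 77, 7].

[15, 13, 56, 53, 77, 7]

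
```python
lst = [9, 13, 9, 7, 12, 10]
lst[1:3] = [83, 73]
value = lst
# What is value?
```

lst starts as [9, 13, 9, 7, 12, 10] (length 6). The slice lst[1:3] covers indices [1, 2] with values [13, 9]. Replacing that slice with [83, 73] (same length) produces [9, 83, 73, 7, 12, 10].

[9, 83, 73, 7, 12, 10]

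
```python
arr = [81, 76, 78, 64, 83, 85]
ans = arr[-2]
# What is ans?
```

arr has length 6. Negative index -2 maps to positive index 6 + (-2) = 4. arr[4] = 83.

83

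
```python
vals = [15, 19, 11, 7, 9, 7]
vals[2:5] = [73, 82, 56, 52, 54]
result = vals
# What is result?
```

vals starts as [15, 19, 11, 7, 9, 7] (length 6). The slice vals[2:5] covers indices [2, 3, 4] with values [11, 7, 9]. Replacing that slice with [73, 82, 56, 52, 54] (different length) produces [15, 19, 73, 82, 56, 52, 54, 7].

[15, 19, 73, 82, 56, 52, 54, 7]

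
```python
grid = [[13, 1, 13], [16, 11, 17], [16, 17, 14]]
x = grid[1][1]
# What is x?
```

grid[1] = [16, 11, 17]. Taking column 1 of that row yields 11.

11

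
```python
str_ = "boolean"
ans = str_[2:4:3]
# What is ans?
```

str_ has length 7. The slice str_[2:4:3] selects indices [2] (2->'o'), giving 'o'.

'o'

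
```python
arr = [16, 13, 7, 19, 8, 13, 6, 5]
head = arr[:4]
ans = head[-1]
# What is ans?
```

arr has length 8. The slice arr[:4] selects indices [0, 1, 2, 3] (0->16, 1->13, 2->7, 3->19), giving [16, 13, 7, 19]. So head = [16, 13, 7, 19]. Then head[-1] = 19.

19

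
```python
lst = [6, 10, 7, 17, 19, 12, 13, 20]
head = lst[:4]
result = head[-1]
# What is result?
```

lst has length 8. The slice lst[:4] selects indices [0, 1, 2, 3] (0->6, 1->10, 2->7, 3->17), giving [6, 10, 7, 17]. So head = [6, 10, 7, 17]. Then head[-1] = 17.

17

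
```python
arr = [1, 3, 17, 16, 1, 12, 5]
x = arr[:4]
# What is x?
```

arr has length 7. The slice arr[:4] selects indices [0, 1, 2, 3] (0->1, 1->3, 2->17, 3->16), giving [1, 3, 17, 16].

[1, 3, 17, 16]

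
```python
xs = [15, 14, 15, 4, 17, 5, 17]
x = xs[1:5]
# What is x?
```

xs has length 7. The slice xs[1:5] selects indices [1, 2, 3, 4] (1->14, 2->15, 3->4, 4->17), giving [14, 15, 4, 17].

[14, 15, 4, 17]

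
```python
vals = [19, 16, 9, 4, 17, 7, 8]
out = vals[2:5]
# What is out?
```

vals has length 7. The slice vals[2:5] selects indices [2, 3, 4] (2->9, 3->4, 4->17), giving [9, 4, 17].

[9, 4, 17]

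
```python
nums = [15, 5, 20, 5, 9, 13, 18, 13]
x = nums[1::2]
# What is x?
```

nums has length 8. The slice nums[1::2] selects indices [1, 3, 5, 7] (1->5, 3->5, 5->13, 7->13), giving [5, 5, 13, 13].

[5, 5, 13, 13]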